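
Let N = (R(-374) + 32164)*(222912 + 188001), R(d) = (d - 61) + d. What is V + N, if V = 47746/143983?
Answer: 1855102473596791/143983 ≈ 1.2884e+10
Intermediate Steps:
R(d) = -61 + 2*d (R(d) = (-61 + d) + d = -61 + 2*d)
N = 12884177115 (N = ((-61 + 2*(-374)) + 32164)*(222912 + 188001) = ((-61 - 748) + 32164)*410913 = (-809 + 32164)*410913 = 31355*410913 = 12884177115)
V = 47746/143983 (V = 47746*(1/143983) = 47746/143983 ≈ 0.33161)
V + N = 47746/143983 + 12884177115 = 1855102473596791/143983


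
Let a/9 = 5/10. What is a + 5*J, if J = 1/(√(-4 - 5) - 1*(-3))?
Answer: 16/3 - 5*I/6 ≈ 5.3333 - 0.83333*I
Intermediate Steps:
a = 9/2 (a = 9*(5/10) = 9*(5*(⅒)) = 9*(½) = 9/2 ≈ 4.5000)
J = (3 - 3*I)/18 (J = 1/(√(-9) + 3) = 1/(3*I + 3) = 1/(3 + 3*I) = (3 - 3*I)/18 ≈ 0.16667 - 0.16667*I)
a + 5*J = 9/2 + 5*(⅙ - I/6) = 9/2 + (⅚ - 5*I/6) = 16/3 - 5*I/6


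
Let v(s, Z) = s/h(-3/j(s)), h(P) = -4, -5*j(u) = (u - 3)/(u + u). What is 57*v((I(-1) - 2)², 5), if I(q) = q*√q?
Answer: -171/4 - 57*I ≈ -42.75 - 57.0*I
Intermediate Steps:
j(u) = -(-3 + u)/(10*u) (j(u) = -(u - 3)/(5*(u + u)) = -(-3 + u)/(5*(2*u)) = -(-3 + u)*1/(2*u)/5 = -(-3 + u)/(10*u))
I(q) = q^(3/2)
v(s, Z) = -s/4 (v(s, Z) = s/(-4) = s*(-¼) = -s/4)
57*v((I(-1) - 2)², 5) = 57*(-((-1)^(3/2) - 2)²/4) = 57*(-(-I - 2)²/4) = 57*(-(-2 - I)²/4) = -57*(-2 - I)²/4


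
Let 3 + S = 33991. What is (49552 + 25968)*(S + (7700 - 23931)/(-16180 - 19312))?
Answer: 22775290013760/8873 ≈ 2.5668e+9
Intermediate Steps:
S = 33988 (S = -3 + 33991 = 33988)
(49552 + 25968)*(S + (7700 - 23931)/(-16180 - 19312)) = (49552 + 25968)*(33988 + (7700 - 23931)/(-16180 - 19312)) = 75520*(33988 - 16231/(-35492)) = 75520*(33988 - 16231*(-1/35492)) = 75520*(33988 + 16231/35492) = 75520*(1206318327/35492) = 22775290013760/8873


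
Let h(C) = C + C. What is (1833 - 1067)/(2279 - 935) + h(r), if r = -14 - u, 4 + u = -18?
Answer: 11135/672 ≈ 16.570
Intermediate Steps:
u = -22 (u = -4 - 18 = -22)
r = 8 (r = -14 - 1*(-22) = -14 + 22 = 8)
h(C) = 2*C
(1833 - 1067)/(2279 - 935) + h(r) = (1833 - 1067)/(2279 - 935) + 2*8 = 766/1344 + 16 = 766*(1/1344) + 16 = 383/672 + 16 = 11135/672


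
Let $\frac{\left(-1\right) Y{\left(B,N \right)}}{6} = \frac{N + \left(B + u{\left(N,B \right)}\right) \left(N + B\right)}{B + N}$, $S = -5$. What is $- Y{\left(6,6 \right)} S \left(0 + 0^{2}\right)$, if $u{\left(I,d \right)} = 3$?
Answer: $0$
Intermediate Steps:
$Y{\left(B,N \right)} = - \frac{6 \left(N + \left(3 + B\right) \left(B + N\right)\right)}{B + N}$ ($Y{\left(B,N \right)} = - 6 \frac{N + \left(B + 3\right) \left(N + B\right)}{B + N} = - 6 \frac{N + \left(3 + B\right) \left(B + N\right)}{B + N} = - \frac{6 \left(N + \left(3 + B\right) \left(B + N\right)\right)}{B + N}$)
$- Y{\left(6,6 \right)} S \left(0 + 0^{2}\right) = - \frac{6 \left(- 6^{2} - 24 - 18 - 6 \cdot 6\right)}{6 + 6} \left(- 5 \left(0 + 0^{2}\right)\right) = - \frac{6 \left(\left(-1\right) 36 - 24 - 18 - 36\right)}{12} \left(- 5 \left(0 + 0\right)\right) = - 6 \cdot \frac{1}{12} \left(-36 - 24 - 18 - 36\right) \left(\left(-5\right) 0\right) = - 6 \cdot \frac{1}{12} \left(-114\right) 0 = - \left(-57\right) 0 = \left(-1\right) 0 = 0$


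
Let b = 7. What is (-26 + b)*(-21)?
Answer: 399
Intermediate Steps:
(-26 + b)*(-21) = (-26 + 7)*(-21) = -19*(-21) = 399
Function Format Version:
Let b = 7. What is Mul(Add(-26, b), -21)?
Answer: 399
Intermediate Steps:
Mul(Add(-26, b), -21) = Mul(Add(-26, 7), -21) = Mul(-19, -21) = 399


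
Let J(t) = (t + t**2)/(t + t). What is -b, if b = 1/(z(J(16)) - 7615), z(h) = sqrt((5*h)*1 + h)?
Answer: 7615/57988174 + sqrt(51)/57988174 ≈ 0.00013144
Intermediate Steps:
J(t) = (t + t**2)/(2*t) (J(t) = (t + t**2)/((2*t)) = (t + t**2)*(1/(2*t)) = (t + t**2)/(2*t))
z(h) = sqrt(6)*sqrt(h) (z(h) = sqrt(5*h + h) = sqrt(6*h) = sqrt(6)*sqrt(h))
b = 1/(-7615 + sqrt(51)) (b = 1/(sqrt(6)*sqrt(1/2 + (1/2)*16) - 7615) = 1/(sqrt(6)*sqrt(1/2 + 8) - 7615) = 1/(sqrt(6)*sqrt(17/2) - 7615) = 1/(sqrt(6)*(sqrt(34)/2) - 7615) = 1/(sqrt(51) - 7615) = 1/(-7615 + sqrt(51)) ≈ -0.00013144)
-b = -(-7615/57988174 - sqrt(51)/57988174) = 7615/57988174 + sqrt(51)/57988174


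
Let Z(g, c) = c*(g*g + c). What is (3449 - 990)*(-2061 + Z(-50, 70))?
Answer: 437306101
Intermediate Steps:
Z(g, c) = c*(c + g²) (Z(g, c) = c*(g² + c) = c*(c + g²))
(3449 - 990)*(-2061 + Z(-50, 70)) = (3449 - 990)*(-2061 + 70*(70 + (-50)²)) = 2459*(-2061 + 70*(70 + 2500)) = 2459*(-2061 + 70*2570) = 2459*(-2061 + 179900) = 2459*177839 = 437306101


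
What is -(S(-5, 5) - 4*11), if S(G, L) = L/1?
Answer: 39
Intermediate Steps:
S(G, L) = L (S(G, L) = L*1 = L)
-(S(-5, 5) - 4*11) = -(5 - 4*11) = -(5 - 44) = -1*(-39) = 39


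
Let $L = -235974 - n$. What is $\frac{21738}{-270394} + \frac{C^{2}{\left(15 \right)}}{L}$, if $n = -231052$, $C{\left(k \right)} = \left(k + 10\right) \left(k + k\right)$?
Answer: $- \frac{38050904859}{332719817} \approx -114.36$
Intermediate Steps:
$C{\left(k \right)} = 2 k \left(10 + k\right)$ ($C{\left(k \right)} = \left(10 + k\right) 2 k = 2 k \left(10 + k\right)$)
$L = -4922$ ($L = -235974 - -231052 = -235974 + 231052 = -4922$)
$\frac{21738}{-270394} + \frac{C^{2}{\left(15 \right)}}{L} = \frac{21738}{-270394} + \frac{\left(2 \cdot 15 \left(10 + 15\right)\right)^{2}}{-4922} = 21738 \left(- \frac{1}{270394}\right) + \left(2 \cdot 15 \cdot 25\right)^{2} \left(- \frac{1}{4922}\right) = - \frac{10869}{135197} + 750^{2} \left(- \frac{1}{4922}\right) = - \frac{10869}{135197} + 562500 \left(- \frac{1}{4922}\right) = - \frac{10869}{135197} - \frac{281250}{2461} = - \frac{38050904859}{332719817}$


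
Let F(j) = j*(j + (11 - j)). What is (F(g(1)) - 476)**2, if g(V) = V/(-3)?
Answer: 2070721/9 ≈ 2.3008e+5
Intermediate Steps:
g(V) = -V/3 (g(V) = V*(-1/3) = -V/3)
F(j) = 11*j (F(j) = j*11 = 11*j)
(F(g(1)) - 476)**2 = (11*(-1/3*1) - 476)**2 = (11*(-1/3) - 476)**2 = (-11/3 - 476)**2 = (-1439/3)**2 = 2070721/9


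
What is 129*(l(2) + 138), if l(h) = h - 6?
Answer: 17286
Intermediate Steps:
l(h) = -6 + h
129*(l(2) + 138) = 129*((-6 + 2) + 138) = 129*(-4 + 138) = 129*134 = 17286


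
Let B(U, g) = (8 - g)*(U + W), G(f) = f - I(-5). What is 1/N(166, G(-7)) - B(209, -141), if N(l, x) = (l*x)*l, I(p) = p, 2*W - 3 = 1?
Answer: -1732666169/55112 ≈ -31439.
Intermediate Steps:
W = 2 (W = 3/2 + (½)*1 = 3/2 + ½ = 2)
G(f) = 5 + f (G(f) = f - 1*(-5) = f + 5 = 5 + f)
N(l, x) = x*l²
B(U, g) = (2 + U)*(8 - g) (B(U, g) = (8 - g)*(U + 2) = (8 - g)*(2 + U) = (2 + U)*(8 - g))
1/N(166, G(-7)) - B(209, -141) = 1/((5 - 7)*166²) - (16 - 2*(-141) + 8*209 - 1*209*(-141)) = 1/(-2*27556) - (16 + 282 + 1672 + 29469) = 1/(-55112) - 1*31439 = -1/55112 - 31439 = -1732666169/55112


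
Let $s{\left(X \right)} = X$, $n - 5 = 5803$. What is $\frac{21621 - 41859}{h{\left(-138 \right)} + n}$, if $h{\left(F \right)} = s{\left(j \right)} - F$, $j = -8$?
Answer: $- \frac{10119}{2969} \approx -3.4082$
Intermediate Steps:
$n = 5808$ ($n = 5 + 5803 = 5808$)
$h{\left(F \right)} = -8 - F$
$\frac{21621 - 41859}{h{\left(-138 \right)} + n} = \frac{21621 - 41859}{\left(-8 - -138\right) + 5808} = - \frac{20238}{\left(-8 + 138\right) + 5808} = - \frac{20238}{130 + 5808} = - \frac{20238}{5938} = \left(-20238\right) \frac{1}{5938} = - \frac{10119}{2969}$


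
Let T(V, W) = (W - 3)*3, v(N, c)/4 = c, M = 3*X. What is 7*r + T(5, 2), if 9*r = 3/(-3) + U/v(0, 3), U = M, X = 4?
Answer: -3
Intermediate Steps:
M = 12 (M = 3*4 = 12)
v(N, c) = 4*c
U = 12
T(V, W) = -9 + 3*W (T(V, W) = (-3 + W)*3 = -9 + 3*W)
r = 0 (r = (3/(-3) + 12/((4*3)))/9 = (3*(-1/3) + 12/12)/9 = (-1 + 12*(1/12))/9 = (-1 + 1)/9 = (1/9)*0 = 0)
7*r + T(5, 2) = 7*0 + (-9 + 3*2) = 0 + (-9 + 6) = 0 - 3 = -3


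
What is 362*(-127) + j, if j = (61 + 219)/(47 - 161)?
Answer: -2620658/57 ≈ -45976.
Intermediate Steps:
j = -140/57 (j = 280/(-114) = 280*(-1/114) = -140/57 ≈ -2.4561)
362*(-127) + j = 362*(-127) - 140/57 = -45974 - 140/57 = -2620658/57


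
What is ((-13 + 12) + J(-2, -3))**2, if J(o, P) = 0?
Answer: 1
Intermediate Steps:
((-13 + 12) + J(-2, -3))**2 = ((-13 + 12) + 0)**2 = (-1 + 0)**2 = (-1)**2 = 1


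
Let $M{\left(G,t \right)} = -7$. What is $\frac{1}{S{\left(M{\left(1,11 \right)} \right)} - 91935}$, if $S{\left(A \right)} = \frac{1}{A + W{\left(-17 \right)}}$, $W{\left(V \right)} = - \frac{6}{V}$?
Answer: $- \frac{113}{10388672} \approx -1.0877 \cdot 10^{-5}$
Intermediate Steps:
$S{\left(A \right)} = \frac{1}{\frac{6}{17} + A}$ ($S{\left(A \right)} = \frac{1}{A - \frac{6}{-17}} = \frac{1}{A - - \frac{6}{17}} = \frac{1}{A + \frac{6}{17}} = \frac{1}{\frac{6}{17} + A}$)
$\frac{1}{S{\left(M{\left(1,11 \right)} \right)} - 91935} = \frac{1}{\frac{17}{6 + 17 \left(-7\right)} - 91935} = \frac{1}{\frac{17}{6 - 119} - 91935} = \frac{1}{\frac{17}{-113} - 91935} = \frac{1}{17 \left(- \frac{1}{113}\right) - 91935} = \frac{1}{- \frac{17}{113} - 91935} = \frac{1}{- \frac{10388672}{113}} = - \frac{113}{10388672}$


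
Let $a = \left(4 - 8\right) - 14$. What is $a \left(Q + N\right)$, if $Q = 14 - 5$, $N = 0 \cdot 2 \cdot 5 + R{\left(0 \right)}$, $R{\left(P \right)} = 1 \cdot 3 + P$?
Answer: $-216$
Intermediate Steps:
$R{\left(P \right)} = 3 + P$
$a = -18$ ($a = -4 - 14 = -18$)
$N = 3$ ($N = 0 \cdot 2 \cdot 5 + \left(3 + 0\right) = 0 \cdot 5 + 3 = 0 + 3 = 3$)
$Q = 9$
$a \left(Q + N\right) = - 18 \left(9 + 3\right) = \left(-18\right) 12 = -216$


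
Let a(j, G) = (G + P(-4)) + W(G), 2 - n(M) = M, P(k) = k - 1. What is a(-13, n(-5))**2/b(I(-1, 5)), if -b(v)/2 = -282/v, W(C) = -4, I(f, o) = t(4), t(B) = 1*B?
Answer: 4/141 ≈ 0.028369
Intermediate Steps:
P(k) = -1 + k
n(M) = 2 - M
t(B) = B
I(f, o) = 4
a(j, G) = -9 + G (a(j, G) = (G + (-1 - 4)) - 4 = (G - 5) - 4 = (-5 + G) - 4 = -9 + G)
b(v) = 564/v (b(v) = -(-564)/v = 564/v)
a(-13, n(-5))**2/b(I(-1, 5)) = (-9 + (2 - 1*(-5)))**2/((564/4)) = (-9 + (2 + 5))**2/((564*(1/4))) = (-9 + 7)**2/141 = (-2)**2*(1/141) = 4*(1/141) = 4/141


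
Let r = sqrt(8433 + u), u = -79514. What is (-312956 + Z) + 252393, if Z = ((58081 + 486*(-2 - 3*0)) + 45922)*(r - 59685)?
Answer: -6149465798 + 103031*I*sqrt(71081) ≈ -6.1495e+9 + 2.7469e+7*I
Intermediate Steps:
r = I*sqrt(71081) (r = sqrt(8433 - 79514) = sqrt(-71081) = I*sqrt(71081) ≈ 266.61*I)
Z = -6149405235 + 103031*I*sqrt(71081) (Z = ((58081 + 486*(-2 - 3*0)) + 45922)*(I*sqrt(71081) - 59685) = ((58081 + 486*(-2 + 0)) + 45922)*(-59685 + I*sqrt(71081)) = ((58081 + 486*(-2)) + 45922)*(-59685 + I*sqrt(71081)) = ((58081 - 972) + 45922)*(-59685 + I*sqrt(71081)) = (57109 + 45922)*(-59685 + I*sqrt(71081)) = 103031*(-59685 + I*sqrt(71081)) = -6149405235 + 103031*I*sqrt(71081) ≈ -6.1494e+9 + 2.7469e+7*I)
(-312956 + Z) + 252393 = (-312956 + (-6149405235 + 103031*I*sqrt(71081))) + 252393 = (-6149718191 + 103031*I*sqrt(71081)) + 252393 = -6149465798 + 103031*I*sqrt(71081)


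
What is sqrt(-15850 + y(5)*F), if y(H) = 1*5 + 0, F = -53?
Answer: I*sqrt(16115) ≈ 126.94*I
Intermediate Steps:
y(H) = 5 (y(H) = 5 + 0 = 5)
sqrt(-15850 + y(5)*F) = sqrt(-15850 + 5*(-53)) = sqrt(-15850 - 265) = sqrt(-16115) = I*sqrt(16115)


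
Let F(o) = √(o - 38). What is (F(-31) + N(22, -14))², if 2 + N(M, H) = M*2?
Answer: (42 + I*√69)² ≈ 1695.0 + 697.76*I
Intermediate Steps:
N(M, H) = -2 + 2*M (N(M, H) = -2 + M*2 = -2 + 2*M)
F(o) = √(-38 + o)
(F(-31) + N(22, -14))² = (√(-38 - 31) + (-2 + 2*22))² = (√(-69) + (-2 + 44))² = (I*√69 + 42)² = (42 + I*√69)²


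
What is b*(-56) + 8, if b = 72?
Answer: -4024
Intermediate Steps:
b*(-56) + 8 = 72*(-56) + 8 = -4032 + 8 = -4024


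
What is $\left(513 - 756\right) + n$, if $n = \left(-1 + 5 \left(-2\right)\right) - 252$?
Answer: $-506$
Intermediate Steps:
$n = -263$ ($n = \left(-1 - 10\right) - 252 = -11 - 252 = -263$)
$\left(513 - 756\right) + n = \left(513 - 756\right) - 263 = -243 - 263 = -506$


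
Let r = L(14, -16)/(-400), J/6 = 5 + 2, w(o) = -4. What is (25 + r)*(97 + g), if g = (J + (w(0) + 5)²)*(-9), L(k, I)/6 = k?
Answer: -71891/10 ≈ -7189.1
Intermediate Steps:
L(k, I) = 6*k
J = 42 (J = 6*(5 + 2) = 6*7 = 42)
g = -387 (g = (42 + (-4 + 5)²)*(-9) = (42 + 1²)*(-9) = (42 + 1)*(-9) = 43*(-9) = -387)
r = -21/100 (r = (6*14)/(-400) = 84*(-1/400) = -21/100 ≈ -0.21000)
(25 + r)*(97 + g) = (25 - 21/100)*(97 - 387) = (2479/100)*(-290) = -71891/10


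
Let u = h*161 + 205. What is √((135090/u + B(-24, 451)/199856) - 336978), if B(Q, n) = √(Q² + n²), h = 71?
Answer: √(-7118498986670884469688 + 105702351971*√203977)/145345276 ≈ 580.49*I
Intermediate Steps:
u = 11636 (u = 71*161 + 205 = 11431 + 205 = 11636)
√((135090/u + B(-24, 451)/199856) - 336978) = √((135090/11636 + √((-24)² + 451²)/199856) - 336978) = √((135090*(1/11636) + √(576 + 203401)*(1/199856)) - 336978) = √((67545/5818 + √203977*(1/199856)) - 336978) = √((67545/5818 + √203977/199856) - 336978) = √(-1960470459/5818 + √203977/199856)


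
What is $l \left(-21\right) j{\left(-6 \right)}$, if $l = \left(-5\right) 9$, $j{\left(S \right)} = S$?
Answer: $-5670$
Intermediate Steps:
$l = -45$
$l \left(-21\right) j{\left(-6 \right)} = \left(-45\right) \left(-21\right) \left(-6\right) = 945 \left(-6\right) = -5670$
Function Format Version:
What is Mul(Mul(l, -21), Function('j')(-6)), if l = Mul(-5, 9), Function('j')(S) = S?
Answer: -5670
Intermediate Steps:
l = -45
Mul(Mul(l, -21), Function('j')(-6)) = Mul(Mul(-45, -21), -6) = Mul(945, -6) = -5670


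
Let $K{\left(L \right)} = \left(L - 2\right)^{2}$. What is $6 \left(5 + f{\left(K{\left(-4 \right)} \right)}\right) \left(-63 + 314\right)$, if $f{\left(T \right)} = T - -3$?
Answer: $66264$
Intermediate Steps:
$K{\left(L \right)} = \left(-2 + L\right)^{2}$
$f{\left(T \right)} = 3 + T$ ($f{\left(T \right)} = T + 3 = 3 + T$)
$6 \left(5 + f{\left(K{\left(-4 \right)} \right)}\right) \left(-63 + 314\right) = 6 \left(5 + \left(3 + \left(-2 - 4\right)^{2}\right)\right) \left(-63 + 314\right) = 6 \left(5 + \left(3 + \left(-6\right)^{2}\right)\right) 251 = 6 \left(5 + \left(3 + 36\right)\right) 251 = 6 \left(5 + 39\right) 251 = 6 \cdot 44 \cdot 251 = 264 \cdot 251 = 66264$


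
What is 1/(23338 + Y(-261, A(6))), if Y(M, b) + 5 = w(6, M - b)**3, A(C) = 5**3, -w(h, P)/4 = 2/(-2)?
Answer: 1/23397 ≈ 4.2741e-5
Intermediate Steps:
w(h, P) = 4 (w(h, P) = -8/(-2) = -8*(-1)/2 = -4*(-1) = 4)
A(C) = 125
Y(M, b) = 59 (Y(M, b) = -5 + 4**3 = -5 + 64 = 59)
1/(23338 + Y(-261, A(6))) = 1/(23338 + 59) = 1/23397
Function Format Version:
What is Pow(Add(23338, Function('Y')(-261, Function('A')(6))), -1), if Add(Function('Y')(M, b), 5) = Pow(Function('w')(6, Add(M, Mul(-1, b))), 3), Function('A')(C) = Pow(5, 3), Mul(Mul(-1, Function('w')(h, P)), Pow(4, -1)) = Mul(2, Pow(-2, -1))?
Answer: Rational(1, 23397) ≈ 4.2741e-5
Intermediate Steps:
Function('w')(h, P) = 4 (Function('w')(h, P) = Mul(-4, Mul(2, Pow(-2, -1))) = Mul(-4, Mul(2, Rational(-1, 2))) = Mul(-4, -1) = 4)
Function('A')(C) = 125
Function('Y')(M, b) = 59 (Function('Y')(M, b) = Add(-5, Pow(4, 3)) = Add(-5, 64) = 59)
Pow(Add(23338, Function('Y')(-261, Function('A')(6))), -1) = Pow(Add(23338, 59), -1) = Pow(23397, -1) = Rational(1, 23397)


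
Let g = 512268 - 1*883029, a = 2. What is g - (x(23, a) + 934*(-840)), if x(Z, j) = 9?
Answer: 413790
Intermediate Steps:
g = -370761 (g = 512268 - 883029 = -370761)
g - (x(23, a) + 934*(-840)) = -370761 - (9 + 934*(-840)) = -370761 - (9 - 784560) = -370761 - 1*(-784551) = -370761 + 784551 = 413790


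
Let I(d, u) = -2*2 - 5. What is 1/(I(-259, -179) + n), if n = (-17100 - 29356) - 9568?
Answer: -1/56033 ≈ -1.7847e-5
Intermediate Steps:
I(d, u) = -9 (I(d, u) = -4 - 5 = -9)
n = -56024 (n = -46456 - 9568 = -56024)
1/(I(-259, -179) + n) = 1/(-9 - 56024) = 1/(-56033) = -1/56033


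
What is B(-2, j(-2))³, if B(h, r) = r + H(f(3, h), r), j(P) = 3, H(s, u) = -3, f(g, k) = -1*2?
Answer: 0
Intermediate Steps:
f(g, k) = -2
B(h, r) = -3 + r (B(h, r) = r - 3 = -3 + r)
B(-2, j(-2))³ = (-3 + 3)³ = 0³ = 0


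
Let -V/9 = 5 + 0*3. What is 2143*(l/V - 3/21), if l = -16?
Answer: 143581/315 ≈ 455.81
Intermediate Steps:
V = -45 (V = -9*(5 + 0*3) = -9*(5 + 0) = -9*5 = -45)
2143*(l/V - 3/21) = 2143*(-16/(-45) - 3/21) = 2143*(-16*(-1/45) - 3*1/21) = 2143*(16/45 - ⅐) = 2143*(67/315) = 143581/315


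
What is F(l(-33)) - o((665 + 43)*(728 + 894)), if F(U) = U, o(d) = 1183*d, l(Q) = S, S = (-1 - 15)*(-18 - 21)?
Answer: -1358528184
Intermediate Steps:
S = 624 (S = -16*(-39) = 624)
l(Q) = 624
F(l(-33)) - o((665 + 43)*(728 + 894)) = 624 - 1183*(665 + 43)*(728 + 894) = 624 - 1183*708*1622 = 624 - 1183*1148376 = 624 - 1*1358528808 = 624 - 1358528808 = -1358528184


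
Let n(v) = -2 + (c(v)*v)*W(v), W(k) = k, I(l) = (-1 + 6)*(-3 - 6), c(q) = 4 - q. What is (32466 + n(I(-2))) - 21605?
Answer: 110084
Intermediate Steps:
I(l) = -45 (I(l) = 5*(-9) = -45)
n(v) = -2 + v**2*(4 - v) (n(v) = -2 + ((4 - v)*v)*v = -2 + (v*(4 - v))*v = -2 + v**2*(4 - v))
(32466 + n(I(-2))) - 21605 = (32466 + (-2 + (-45)**2*(4 - 1*(-45)))) - 21605 = (32466 + (-2 + 2025*(4 + 45))) - 21605 = (32466 + (-2 + 2025*49)) - 21605 = (32466 + (-2 + 99225)) - 21605 = (32466 + 99223) - 21605 = 131689 - 21605 = 110084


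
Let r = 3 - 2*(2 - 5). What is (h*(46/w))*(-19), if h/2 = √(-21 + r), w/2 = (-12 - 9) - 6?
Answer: 1748*I*√3/27 ≈ 112.13*I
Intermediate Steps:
w = -54 (w = 2*((-12 - 9) - 6) = 2*(-21 - 6) = 2*(-27) = -54)
r = 9 (r = 3 - 2*(-3) = 3 + 6 = 9)
h = 4*I*√3 (h = 2*√(-21 + 9) = 2*√(-12) = 2*(2*I*√3) = 4*I*√3 ≈ 6.9282*I)
(h*(46/w))*(-19) = ((4*I*√3)*(46/(-54)))*(-19) = ((4*I*√3)*(46*(-1/54)))*(-19) = ((4*I*√3)*(-23/27))*(-19) = -92*I*√3/27*(-19) = 1748*I*√3/27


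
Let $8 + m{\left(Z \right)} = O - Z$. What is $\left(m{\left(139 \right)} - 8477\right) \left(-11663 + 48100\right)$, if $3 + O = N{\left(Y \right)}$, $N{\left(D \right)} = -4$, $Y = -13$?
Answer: $-314487747$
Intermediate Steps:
$O = -7$ ($O = -3 - 4 = -7$)
$m{\left(Z \right)} = -15 - Z$ ($m{\left(Z \right)} = -8 - \left(7 + Z\right) = -15 - Z$)
$\left(m{\left(139 \right)} - 8477\right) \left(-11663 + 48100\right) = \left(\left(-15 - 139\right) - 8477\right) \left(-11663 + 48100\right) = \left(\left(-15 - 139\right) - 8477\right) 36437 = \left(-154 - 8477\right) 36437 = \left(-8631\right) 36437 = -314487747$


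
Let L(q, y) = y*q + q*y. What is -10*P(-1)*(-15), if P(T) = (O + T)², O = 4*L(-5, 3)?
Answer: 2196150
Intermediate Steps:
L(q, y) = 2*q*y (L(q, y) = q*y + q*y = 2*q*y)
O = -120 (O = 4*(2*(-5)*3) = 4*(-30) = -120)
P(T) = (-120 + T)²
-10*P(-1)*(-15) = -10*(-120 - 1)²*(-15) = -10*(-121)²*(-15) = -10*14641*(-15) = -146410*(-15) = 2196150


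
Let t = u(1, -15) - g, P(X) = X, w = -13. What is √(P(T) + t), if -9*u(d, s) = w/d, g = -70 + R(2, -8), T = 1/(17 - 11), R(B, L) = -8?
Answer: √2866/6 ≈ 8.9225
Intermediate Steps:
T = ⅙ (T = 1/6 = ⅙ ≈ 0.16667)
g = -78 (g = -70 - 8 = -78)
u(d, s) = 13/(9*d) (u(d, s) = -(-13)/(9*d) = 13/(9*d))
t = 715/9 (t = (13/9)/1 - 1*(-78) = (13/9)*1 + 78 = 13/9 + 78 = 715/9 ≈ 79.444)
√(P(T) + t) = √(⅙ + 715/9) = √(1433/18) = √2866/6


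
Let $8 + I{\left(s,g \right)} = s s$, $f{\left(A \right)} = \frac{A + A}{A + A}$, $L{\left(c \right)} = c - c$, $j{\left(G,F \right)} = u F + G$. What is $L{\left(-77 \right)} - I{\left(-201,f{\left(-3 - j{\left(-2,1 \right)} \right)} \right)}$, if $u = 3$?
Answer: $-40393$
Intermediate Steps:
$j{\left(G,F \right)} = G + 3 F$ ($j{\left(G,F \right)} = 3 F + G = G + 3 F$)
$L{\left(c \right)} = 0$
$f{\left(A \right)} = 1$ ($f{\left(A \right)} = \frac{2 A}{2 A} = 2 A \frac{1}{2 A} = 1$)
$I{\left(s,g \right)} = -8 + s^{2}$ ($I{\left(s,g \right)} = -8 + s s = -8 + s^{2}$)
$L{\left(-77 \right)} - I{\left(-201,f{\left(-3 - j{\left(-2,1 \right)} \right)} \right)} = 0 - \left(-8 + \left(-201\right)^{2}\right) = 0 - \left(-8 + 40401\right) = 0 - 40393 = -40393$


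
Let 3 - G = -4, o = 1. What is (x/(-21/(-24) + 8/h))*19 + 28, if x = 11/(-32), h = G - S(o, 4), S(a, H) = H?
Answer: 8893/340 ≈ 26.156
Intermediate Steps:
G = 7 (G = 3 - 1*(-4) = 3 + 4 = 7)
h = 3 (h = 7 - 1*4 = 7 - 4 = 3)
x = -11/32 (x = 11*(-1/32) = -11/32 ≈ -0.34375)
(x/(-21/(-24) + 8/h))*19 + 28 = -11/(32*(-21/(-24) + 8/3))*19 + 28 = -11/(32*(-21*(-1/24) + 8*(⅓)))*19 + 28 = -11/(32*(7/8 + 8/3))*19 + 28 = -11/(32*85/24)*19 + 28 = -11/32*24/85*19 + 28 = -33/340*19 + 28 = -627/340 + 28 = 8893/340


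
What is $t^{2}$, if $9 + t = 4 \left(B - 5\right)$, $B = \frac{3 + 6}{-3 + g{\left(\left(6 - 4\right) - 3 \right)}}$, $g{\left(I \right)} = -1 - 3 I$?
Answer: $4225$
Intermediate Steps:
$B = -9$ ($B = \frac{3 + 6}{-3 - \left(1 + 3 \left(\left(6 - 4\right) - 3\right)\right)} = \frac{9}{-3 - \left(1 + 3 \left(2 - 3\right)\right)} = \frac{9}{-3 - -2} = \frac{9}{-3 + \left(-1 + 3\right)} = \frac{9}{-3 + 2} = \frac{9}{-1} = 9 \left(-1\right) = -9$)
$t = -65$ ($t = -9 + 4 \left(-9 - 5\right) = -9 + 4 \left(-14\right) = -9 - 56 = -65$)
$t^{2} = \left(-65\right)^{2} = 4225$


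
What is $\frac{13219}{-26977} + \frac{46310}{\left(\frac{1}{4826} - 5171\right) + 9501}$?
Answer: $\frac{5752913398381}{563727065637} \approx 10.205$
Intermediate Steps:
$\frac{13219}{-26977} + \frac{46310}{\left(\frac{1}{4826} - 5171\right) + 9501} = 13219 \left(- \frac{1}{26977}\right) + \frac{46310}{\left(\frac{1}{4826} - 5171\right) + 9501} = - \frac{13219}{26977} + \frac{46310}{- \frac{24955245}{4826} + 9501} = - \frac{13219}{26977} + \frac{46310}{\frac{20896581}{4826}} = - \frac{13219}{26977} + 46310 \cdot \frac{4826}{20896581} = - \frac{13219}{26977} + \frac{223492060}{20896581} = \frac{5752913398381}{563727065637}$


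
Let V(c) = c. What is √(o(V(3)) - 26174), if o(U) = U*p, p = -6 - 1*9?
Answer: I*√26219 ≈ 161.92*I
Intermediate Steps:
p = -15 (p = -6 - 9 = -15)
o(U) = -15*U (o(U) = U*(-15) = -15*U)
√(o(V(3)) - 26174) = √(-15*3 - 26174) = √(-45 - 26174) = √(-26219) = I*√26219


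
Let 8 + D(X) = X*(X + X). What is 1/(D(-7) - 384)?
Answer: -1/294 ≈ -0.0034014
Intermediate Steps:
D(X) = -8 + 2*X² (D(X) = -8 + X*(X + X) = -8 + X*(2*X) = -8 + 2*X²)
1/(D(-7) - 384) = 1/((-8 + 2*(-7)²) - 384) = 1/((-8 + 2*49) - 384) = 1/((-8 + 98) - 384) = 1/(90 - 384) = 1/(-294) = -1/294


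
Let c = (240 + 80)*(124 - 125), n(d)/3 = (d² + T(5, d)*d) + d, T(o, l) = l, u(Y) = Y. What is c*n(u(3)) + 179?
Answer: -19981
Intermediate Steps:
n(d) = 3*d + 6*d² (n(d) = 3*((d² + d*d) + d) = 3*((d² + d²) + d) = 3*(2*d² + d) = 3*(d + 2*d²) = 3*d + 6*d²)
c = -320 (c = 320*(-1) = -320)
c*n(u(3)) + 179 = -960*3*(1 + 2*3) + 179 = -960*3*(1 + 6) + 179 = -960*3*7 + 179 = -320*63 + 179 = -20160 + 179 = -19981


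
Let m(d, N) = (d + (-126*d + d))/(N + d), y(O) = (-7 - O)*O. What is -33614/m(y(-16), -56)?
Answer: 420175/1116 ≈ 376.50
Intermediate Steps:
y(O) = O*(-7 - O)
m(d, N) = -124*d/(N + d) (m(d, N) = (d - 125*d)/(N + d) = (-124*d)/(N + d) = -124*d/(N + d))
-33614/m(y(-16), -56) = -33614*(-(-56 - 1*(-16)*(7 - 16))/(1984*(7 - 16))) = -33614/((-124*(-1*(-16)*(-9))/(-56 - 1*(-16)*(-9)))) = -33614/((-124*(-144)/(-56 - 144))) = -33614/((-124*(-144)/(-200))) = -33614/((-124*(-144)*(-1/200))) = -33614/(-2232/25) = -33614*(-25/2232) = 420175/1116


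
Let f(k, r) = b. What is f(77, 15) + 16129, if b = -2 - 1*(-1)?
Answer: 16128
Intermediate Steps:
b = -1 (b = -2 + 1 = -1)
f(k, r) = -1
f(77, 15) + 16129 = -1 + 16129 = 16128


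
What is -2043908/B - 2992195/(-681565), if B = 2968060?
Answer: 374397906784/101146290695 ≈ 3.7015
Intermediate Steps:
-2043908/B - 2992195/(-681565) = -2043908/2968060 - 2992195/(-681565) = -2043908*1/2968060 - 2992195*(-1/681565) = -510977/742015 + 598439/136313 = 374397906784/101146290695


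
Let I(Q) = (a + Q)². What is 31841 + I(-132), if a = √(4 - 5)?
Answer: 49264 - 264*I ≈ 49264.0 - 264.0*I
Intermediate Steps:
a = I (a = √(-1) = I ≈ 1.0*I)
I(Q) = (I + Q)²
31841 + I(-132) = 31841 + (I - 132)² = 31841 + (-132 + I)²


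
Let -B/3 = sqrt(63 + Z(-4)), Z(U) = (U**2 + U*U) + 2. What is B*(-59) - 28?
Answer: -28 + 177*sqrt(97) ≈ 1715.2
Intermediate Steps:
Z(U) = 2 + 2*U**2 (Z(U) = (U**2 + U**2) + 2 = 2*U**2 + 2 = 2 + 2*U**2)
B = -3*sqrt(97) (B = -3*sqrt(63 + (2 + 2*(-4)**2)) = -3*sqrt(63 + (2 + 2*16)) = -3*sqrt(63 + (2 + 32)) = -3*sqrt(63 + 34) = -3*sqrt(97) ≈ -29.547)
B*(-59) - 28 = -3*sqrt(97)*(-59) - 28 = 177*sqrt(97) - 28 = -28 + 177*sqrt(97)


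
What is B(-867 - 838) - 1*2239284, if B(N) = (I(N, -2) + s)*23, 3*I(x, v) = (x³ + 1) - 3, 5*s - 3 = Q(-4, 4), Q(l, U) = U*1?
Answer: -190009505294/5 ≈ -3.8002e+10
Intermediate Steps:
Q(l, U) = U
s = 7/5 (s = ⅗ + (⅕)*4 = ⅗ + ⅘ = 7/5 ≈ 1.4000)
I(x, v) = -⅔ + x³/3 (I(x, v) = ((x³ + 1) - 3)/3 = ((1 + x³) - 3)/3 = (-2 + x³)/3 = -⅔ + x³/3)
B(N) = 253/15 + 23*N³/3 (B(N) = ((-⅔ + N³/3) + 7/5)*23 = (11/15 + N³/3)*23 = 253/15 + 23*N³/3)
B(-867 - 838) - 1*2239284 = (253/15 + 23*(-867 - 838)³/3) - 1*2239284 = (253/15 + (23/3)*(-1705)³) - 2239284 = (253/15 + (23/3)*(-4956477625)) - 2239284 = (253/15 - 113998985375/3) - 2239284 = -189998308874/5 - 2239284 = -190009505294/5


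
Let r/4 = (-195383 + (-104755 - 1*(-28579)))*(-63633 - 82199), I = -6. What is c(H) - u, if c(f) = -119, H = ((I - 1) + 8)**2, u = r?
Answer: -158407968471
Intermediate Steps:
r = 158407968352 (r = 4*((-195383 + (-104755 - 1*(-28579)))*(-63633 - 82199)) = 4*((-195383 + (-104755 + 28579))*(-145832)) = 4*((-195383 - 76176)*(-145832)) = 4*(-271559*(-145832)) = 4*39601992088 = 158407968352)
u = 158407968352
H = 1 (H = ((-6 - 1) + 8)**2 = (-7 + 8)**2 = 1**2 = 1)
c(H) - u = -119 - 1*158407968352 = -119 - 158407968352 = -158407968471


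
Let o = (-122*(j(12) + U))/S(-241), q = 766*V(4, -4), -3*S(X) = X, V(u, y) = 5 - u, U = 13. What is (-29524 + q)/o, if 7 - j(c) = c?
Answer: 1155113/488 ≈ 2367.0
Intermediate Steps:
j(c) = 7 - c
S(X) = -X/3
q = 766 (q = 766*(5 - 1*4) = 766*(5 - 4) = 766*1 = 766)
o = -2928/241 (o = (-122*((7 - 1*12) + 13))/((-⅓*(-241))) = (-122*((7 - 12) + 13))/(241/3) = -122*(-5 + 13)*(3/241) = -122*8*(3/241) = -976*3/241 = -2928/241 ≈ -12.149)
(-29524 + q)/o = (-29524 + 766)/(-2928/241) = -28758*(-241/2928) = 1155113/488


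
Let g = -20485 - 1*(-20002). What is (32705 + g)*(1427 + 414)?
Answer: 59320702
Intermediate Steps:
g = -483 (g = -20485 + 20002 = -483)
(32705 + g)*(1427 + 414) = (32705 - 483)*(1427 + 414) = 32222*1841 = 59320702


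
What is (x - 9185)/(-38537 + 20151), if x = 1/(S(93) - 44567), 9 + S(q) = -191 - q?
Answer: 412039101/824795960 ≈ 0.49957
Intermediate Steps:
S(q) = -200 - q (S(q) = -9 + (-191 - q) = -200 - q)
x = -1/44860 (x = 1/((-200 - 1*93) - 44567) = 1/((-200 - 93) - 44567) = 1/(-293 - 44567) = 1/(-44860) = -1/44860 ≈ -2.2292e-5)
(x - 9185)/(-38537 + 20151) = (-1/44860 - 9185)/(-38537 + 20151) = -412039101/44860/(-18386) = -412039101/44860*(-1/18386) = 412039101/824795960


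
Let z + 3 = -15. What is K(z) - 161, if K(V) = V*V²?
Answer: -5993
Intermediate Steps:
z = -18 (z = -3 - 15 = -18)
K(V) = V³
K(z) - 161 = (-18)³ - 161 = -5832 - 161 = -5993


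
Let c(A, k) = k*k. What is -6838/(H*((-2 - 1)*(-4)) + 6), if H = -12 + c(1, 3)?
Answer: 3419/15 ≈ 227.93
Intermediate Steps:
c(A, k) = k²
H = -3 (H = -12 + 3² = -12 + 9 = -3)
-6838/(H*((-2 - 1)*(-4)) + 6) = -6838/(-3*(-2 - 1)*(-4) + 6) = -6838/(-(-9)*(-4) + 6) = -6838/(-3*12 + 6) = -6838/(-36 + 6) = -6838/(-30) = -6838*(-1/30) = 3419/15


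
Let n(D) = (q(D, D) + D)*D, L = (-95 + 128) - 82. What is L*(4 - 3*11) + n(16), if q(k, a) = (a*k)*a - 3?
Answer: 67165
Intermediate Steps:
L = -49 (L = 33 - 82 = -49)
q(k, a) = -3 + k*a**2 (q(k, a) = k*a**2 - 3 = -3 + k*a**2)
n(D) = D*(-3 + D + D**3) (n(D) = ((-3 + D*D**2) + D)*D = ((-3 + D**3) + D)*D = (-3 + D + D**3)*D = D*(-3 + D + D**3))
L*(4 - 3*11) + n(16) = -49*(4 - 3*11) + 16*(-3 + 16 + 16**3) = -49*(4 - 33) + 16*(-3 + 16 + 4096) = -49*(-29) + 16*4109 = 1421 + 65744 = 67165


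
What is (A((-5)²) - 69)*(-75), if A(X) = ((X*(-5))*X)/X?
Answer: 14550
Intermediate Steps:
A(X) = -5*X (A(X) = ((-5*X)*X)/X = (-5*X²)/X = -5*X)
(A((-5)²) - 69)*(-75) = (-5*(-5)² - 69)*(-75) = (-5*25 - 69)*(-75) = (-125 - 69)*(-75) = -194*(-75) = 14550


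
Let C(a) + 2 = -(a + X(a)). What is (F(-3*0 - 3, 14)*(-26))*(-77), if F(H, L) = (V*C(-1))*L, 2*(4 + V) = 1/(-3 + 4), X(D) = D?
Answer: 0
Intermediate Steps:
C(a) = -2 - 2*a (C(a) = -2 - (a + a) = -2 - 2*a)
V = -7/2 (V = -4 + 1/(2*(-3 + 4)) = -4 + (1/2)/1 = -4 + (1/2)*1 = -4 + 1/2 = -7/2 ≈ -3.5000)
F(H, L) = 0 (F(H, L) = (-7*(-2 - 2*(-1))/2)*L = (-7*(-2 + 2)/2)*L = (-7/2*0)*L = 0*L = 0)
(F(-3*0 - 3, 14)*(-26))*(-77) = (0*(-26))*(-77) = 0*(-77) = 0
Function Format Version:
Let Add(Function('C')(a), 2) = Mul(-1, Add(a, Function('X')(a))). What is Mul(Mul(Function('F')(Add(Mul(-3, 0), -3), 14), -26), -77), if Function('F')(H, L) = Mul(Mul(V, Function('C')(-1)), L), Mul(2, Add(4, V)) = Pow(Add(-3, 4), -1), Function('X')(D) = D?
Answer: 0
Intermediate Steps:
Function('C')(a) = Add(-2, Mul(-2, a)) (Function('C')(a) = Add(-2, Mul(-1, Add(a, a))) = Add(-2, Mul(-1, Mul(2, a))) = Add(-2, Mul(-2, a)))
V = Rational(-7, 2) (V = Add(-4, Mul(Rational(1, 2), Pow(Add(-3, 4), -1))) = Add(-4, Mul(Rational(1, 2), Pow(1, -1))) = Add(-4, Mul(Rational(1, 2), 1)) = Add(-4, Rational(1, 2)) = Rational(-7, 2) ≈ -3.5000)
Function('F')(H, L) = 0 (Function('F')(H, L) = Mul(Mul(Rational(-7, 2), Add(-2, Mul(-2, -1))), L) = Mul(Mul(Rational(-7, 2), Add(-2, 2)), L) = Mul(Mul(Rational(-7, 2), 0), L) = Mul(0, L) = 0)
Mul(Mul(Function('F')(Add(Mul(-3, 0), -3), 14), -26), -77) = Mul(Mul(0, -26), -77) = Mul(0, -77) = 0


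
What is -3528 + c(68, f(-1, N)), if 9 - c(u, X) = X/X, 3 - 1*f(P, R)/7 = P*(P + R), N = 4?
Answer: -3520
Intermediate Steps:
f(P, R) = 21 - 7*P*(P + R)
c(u, X) = 8 (c(u, X) = 9 - X/X = 9 - 1*1 = 9 - 1 = 8)
-3528 + c(68, f(-1, N)) = -3528 + 8 = -3520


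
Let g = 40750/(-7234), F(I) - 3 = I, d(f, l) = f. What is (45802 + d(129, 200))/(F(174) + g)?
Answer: 166132427/619834 ≈ 268.03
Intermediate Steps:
F(I) = 3 + I
g = -20375/3617 (g = 40750*(-1/7234) = -20375/3617 ≈ -5.6331)
(45802 + d(129, 200))/(F(174) + g) = (45802 + 129)/((3 + 174) - 20375/3617) = 45931/(177 - 20375/3617) = 45931/(619834/3617) = 45931*(3617/619834) = 166132427/619834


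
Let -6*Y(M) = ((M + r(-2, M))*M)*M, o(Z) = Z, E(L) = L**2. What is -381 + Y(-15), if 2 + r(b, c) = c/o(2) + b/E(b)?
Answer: 1113/2 ≈ 556.50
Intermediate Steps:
r(b, c) = -2 + 1/b + c/2 (r(b, c) = -2 + (c/2 + b/(b**2)) = -2 + (c*(1/2) + b/b**2) = -2 + (c/2 + 1/b) = -2 + (1/b + c/2) = -2 + 1/b + c/2)
Y(M) = -M**2*(-5/2 + 3*M/2)/6 (Y(M) = -(M + (-2 + 1/(-2) + M/2))*M*M/6 = -(M + (-2 - 1/2 + M/2))*M*M/6 = -(M + (-5/2 + M/2))*M*M/6 = -(-5/2 + 3*M/2)*M*M/6 = -M*(-5/2 + 3*M/2)*M/6 = -M**2*(-5/2 + 3*M/2)/6)
-381 + Y(-15) = -381 + (1/12)*(-15)**2*(5 - 3*(-15)) = -381 + (1/12)*225*(5 + 45) = -381 + (1/12)*225*50 = -381 + 1875/2 = 1113/2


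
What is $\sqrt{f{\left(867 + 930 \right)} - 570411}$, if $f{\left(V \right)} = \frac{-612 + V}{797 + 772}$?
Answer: $\frac{i \sqrt{156023743834}}{523} \approx 755.25 i$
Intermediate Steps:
$f{\left(V \right)} = - \frac{204}{523} + \frac{V}{1569}$ ($f{\left(V \right)} = \frac{-612 + V}{1569} = \left(-612 + V\right) \frac{1}{1569} = - \frac{204}{523} + \frac{V}{1569}$)
$\sqrt{f{\left(867 + 930 \right)} - 570411} = \sqrt{\left(- \frac{204}{523} + \frac{867 + 930}{1569}\right) - 570411} = \sqrt{\left(- \frac{204}{523} + \frac{1}{1569} \cdot 1797\right) - 570411} = \sqrt{\left(- \frac{204}{523} + \frac{599}{523}\right) - 570411} = \sqrt{\frac{395}{523} - 570411} = \sqrt{- \frac{298324558}{523}} = \frac{i \sqrt{156023743834}}{523}$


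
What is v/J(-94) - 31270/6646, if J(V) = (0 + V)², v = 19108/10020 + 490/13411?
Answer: -4640899699925869/986404264557540 ≈ -4.7049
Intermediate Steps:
v = 65291797/33594555 (v = 19108*(1/10020) + 490*(1/13411) = 4777/2505 + 490/13411 = 65291797/33594555 ≈ 1.9435)
J(V) = V²
v/J(-94) - 31270/6646 = 65291797/(33594555*((-94)²)) - 31270/6646 = (65291797/33594555)/8836 - 31270*1/6646 = (65291797/33594555)*(1/8836) - 15635/3323 = 65291797/296841487980 - 15635/3323 = -4640899699925869/986404264557540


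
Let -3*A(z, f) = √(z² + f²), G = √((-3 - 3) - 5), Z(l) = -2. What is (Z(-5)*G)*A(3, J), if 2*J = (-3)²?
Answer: I*√143 ≈ 11.958*I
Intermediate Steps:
J = 9/2 (J = (½)*(-3)² = (½)*9 = 9/2 ≈ 4.5000)
G = I*√11 (G = √(-6 - 5) = √(-11) = I*√11 ≈ 3.3166*I)
A(z, f) = -√(f² + z²)/3 (A(z, f) = -√(z² + f²)/3 = -√(f² + z²)/3)
(Z(-5)*G)*A(3, J) = (-2*I*√11)*(-√((9/2)² + 3²)/3) = (-2*I*√11)*(-√(81/4 + 9)/3) = (-2*I*√11)*(-√13/2) = I*√143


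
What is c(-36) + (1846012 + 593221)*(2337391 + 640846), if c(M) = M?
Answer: 7264613972185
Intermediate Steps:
c(-36) + (1846012 + 593221)*(2337391 + 640846) = -36 + (1846012 + 593221)*(2337391 + 640846) = -36 + 2439233*2978237 = -36 + 7264613972221 = 7264613972185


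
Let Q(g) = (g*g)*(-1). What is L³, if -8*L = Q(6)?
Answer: 729/8 ≈ 91.125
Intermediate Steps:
Q(g) = -g² (Q(g) = g²*(-1) = -g²)
L = 9/2 (L = -(-1)*6²/8 = -(-1)*36/8 = -⅛*(-36) = 9/2 ≈ 4.5000)
L³ = (9/2)³ = 729/8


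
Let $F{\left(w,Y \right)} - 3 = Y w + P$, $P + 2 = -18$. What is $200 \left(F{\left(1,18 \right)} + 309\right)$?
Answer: $62000$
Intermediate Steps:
$P = -20$ ($P = -2 - 18 = -20$)
$F{\left(w,Y \right)} = -17 + Y w$ ($F{\left(w,Y \right)} = 3 + \left(Y w - 20\right) = 3 + \left(-20 + Y w\right) = -17 + Y w$)
$200 \left(F{\left(1,18 \right)} + 309\right) = 200 \left(\left(-17 + 18 \cdot 1\right) + 309\right) = 200 \left(\left(-17 + 18\right) + 309\right) = 200 \left(1 + 309\right) = 200 \cdot 310 = 62000$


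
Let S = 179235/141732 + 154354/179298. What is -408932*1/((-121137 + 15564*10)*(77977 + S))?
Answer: -886831199664/5834788060960255 ≈ -0.00015199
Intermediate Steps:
S = 3000743231/1411792452 (S = 179235*(1/141732) + 154354*(1/179298) = 19915/15748 + 77177/89649 = 3000743231/1411792452 ≈ 2.1255)
-408932*1/((-121137 + 15564*10)*(77977 + S)) = -408932*1/((-121137 + 15564*10)*(77977 + 3000743231/1411792452)) = -408932*1411792452/(110090340772835*(-121137 + 155640)) = -408932/(34503*(110090340772835/1411792452)) = -408932/5834788060960255/2168652 = -408932*2168652/5834788060960255 = -886831199664/5834788060960255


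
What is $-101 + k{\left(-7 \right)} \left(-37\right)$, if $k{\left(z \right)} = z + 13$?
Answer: $-323$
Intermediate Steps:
$k{\left(z \right)} = 13 + z$
$-101 + k{\left(-7 \right)} \left(-37\right) = -101 + \left(13 - 7\right) \left(-37\right) = -101 + 6 \left(-37\right) = -101 - 222 = -323$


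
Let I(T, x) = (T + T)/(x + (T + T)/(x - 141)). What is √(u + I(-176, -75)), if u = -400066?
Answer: I*√1569984580402/1981 ≈ 632.5*I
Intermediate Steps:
I(T, x) = 2*T/(x + 2*T/(-141 + x)) (I(T, x) = (2*T)/(x + (2*T)/(-141 + x)) = (2*T)/(x + 2*T/(-141 + x)) = 2*T/(x + 2*T/(-141 + x)))
√(u + I(-176, -75)) = √(-400066 + 2*(-176)*(-141 - 75)/((-75)² - 141*(-75) + 2*(-176))) = √(-400066 + 2*(-176)*(-216)/(5625 + 10575 - 352)) = √(-400066 + 2*(-176)*(-216)/15848) = √(-400066 + 2*(-176)*(1/15848)*(-216)) = √(-400066 + 9504/1981) = √(-792521242/1981) = I*√1569984580402/1981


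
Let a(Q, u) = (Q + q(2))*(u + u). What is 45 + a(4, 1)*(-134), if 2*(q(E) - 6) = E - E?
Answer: -2635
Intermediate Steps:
q(E) = 6 (q(E) = 6 + (E - E)/2 = 6 + (1/2)*0 = 6 + 0 = 6)
a(Q, u) = 2*u*(6 + Q) (a(Q, u) = (Q + 6)*(u + u) = (6 + Q)*(2*u) = 2*u*(6 + Q))
45 + a(4, 1)*(-134) = 45 + (2*1*(6 + 4))*(-134) = 45 + (2*1*10)*(-134) = 45 + 20*(-134) = 45 - 2680 = -2635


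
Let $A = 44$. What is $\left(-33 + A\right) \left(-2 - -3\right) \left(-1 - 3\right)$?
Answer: $-44$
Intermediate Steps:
$\left(-33 + A\right) \left(-2 - -3\right) \left(-1 - 3\right) = \left(-33 + 44\right) \left(-2 - -3\right) \left(-1 - 3\right) = 11 \left(-2 + 3\right) \left(-4\right) = 11 \cdot 1 \left(-4\right) = 11 \left(-4\right) = -44$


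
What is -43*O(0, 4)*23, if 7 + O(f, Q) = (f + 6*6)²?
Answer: -1274821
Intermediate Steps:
O(f, Q) = -7 + (36 + f)² (O(f, Q) = -7 + (f + 6*6)² = -7 + (f + 36)² = -7 + (36 + f)²)
-43*O(0, 4)*23 = -43*(-7 + (36 + 0)²)*23 = -43*(-7 + 36²)*23 = -43*(-7 + 1296)*23 = -43*1289*23 = -55427*23 = -1274821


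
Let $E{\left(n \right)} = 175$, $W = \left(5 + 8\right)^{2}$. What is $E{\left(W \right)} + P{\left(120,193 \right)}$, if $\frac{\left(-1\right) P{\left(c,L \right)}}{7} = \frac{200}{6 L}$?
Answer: $\frac{100625}{579} \approx 173.79$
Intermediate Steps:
$W = 169$ ($W = 13^{2} = 169$)
$P{\left(c,L \right)} = - \frac{700}{3 L}$ ($P{\left(c,L \right)} = - 7 \frac{200}{6 L} = - 7 \cdot 200 \frac{1}{6 L} = - 7 \frac{100}{3 L} = - \frac{700}{3 L}$)
$E{\left(W \right)} + P{\left(120,193 \right)} = 175 - \frac{700}{3 \cdot 193} = 175 - \frac{700}{579} = \frac{100625}{579}$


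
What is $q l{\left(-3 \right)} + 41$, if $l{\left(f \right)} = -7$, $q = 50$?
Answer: $-309$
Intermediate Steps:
$q l{\left(-3 \right)} + 41 = 50 \left(-7\right) + 41 = -350 + 41 = -309$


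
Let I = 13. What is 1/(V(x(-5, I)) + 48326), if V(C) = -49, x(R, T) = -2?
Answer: 1/48277 ≈ 2.0714e-5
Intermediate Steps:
1/(V(x(-5, I)) + 48326) = 1/(-49 + 48326) = 1/48277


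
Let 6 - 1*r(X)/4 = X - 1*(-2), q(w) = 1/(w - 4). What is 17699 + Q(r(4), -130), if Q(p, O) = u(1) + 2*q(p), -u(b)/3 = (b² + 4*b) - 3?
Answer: 35385/2 ≈ 17693.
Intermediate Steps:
q(w) = 1/(-4 + w)
u(b) = 9 - 12*b - 3*b² (u(b) = -3*((b² + 4*b) - 3) = -3*(-3 + b² + 4*b) = 9 - 12*b - 3*b²)
r(X) = 16 - 4*X (r(X) = 24 - 4*(X - 1*(-2)) = 24 - 4*(X + 2) = 24 - 4*(2 + X) = 24 + (-8 - 4*X) = 16 - 4*X)
Q(p, O) = -6 + 2/(-4 + p) (Q(p, O) = (9 - 12*1 - 3*1²) + 2/(-4 + p) = (9 - 12 - 3*1) + 2/(-4 + p) = (9 - 12 - 3) + 2/(-4 + p) = -6 + 2/(-4 + p))
17699 + Q(r(4), -130) = 17699 + 2*(13 - 3*(16 - 4*4))/(-4 + (16 - 4*4)) = 17699 + 2*(13 - 3*(16 - 16))/(-4 + (16 - 16)) = 17699 + 2*(13 - 3*0)/(-4 + 0) = 17699 + 2*(13 + 0)/(-4) = 17699 + 2*(-¼)*13 = 17699 - 13/2 = 35385/2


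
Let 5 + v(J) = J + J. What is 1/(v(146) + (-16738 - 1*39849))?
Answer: -1/56300 ≈ -1.7762e-5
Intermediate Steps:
v(J) = -5 + 2*J (v(J) = -5 + (J + J) = -5 + 2*J)
1/(v(146) + (-16738 - 1*39849)) = 1/((-5 + 2*146) + (-16738 - 1*39849)) = 1/((-5 + 292) + (-16738 - 39849)) = 1/(287 - 56587) = 1/(-56300) = -1/56300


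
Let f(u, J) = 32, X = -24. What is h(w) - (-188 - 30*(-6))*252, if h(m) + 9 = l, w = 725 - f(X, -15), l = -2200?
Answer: -193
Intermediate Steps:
w = 693 (w = 725 - 1*32 = 725 - 32 = 693)
h(m) = -2209 (h(m) = -9 - 2200 = -2209)
h(w) - (-188 - 30*(-6))*252 = -2209 - (-188 - 30*(-6))*252 = -2209 - (-188 + 180)*252 = -2209 - (-8)*252 = -2209 - 1*(-2016) = -2209 + 2016 = -193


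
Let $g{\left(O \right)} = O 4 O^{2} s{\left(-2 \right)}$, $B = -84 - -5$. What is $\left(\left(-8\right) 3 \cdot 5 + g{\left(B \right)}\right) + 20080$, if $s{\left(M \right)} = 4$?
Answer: $-7868664$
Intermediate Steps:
$B = -79$ ($B = -84 + 5 = -79$)
$g{\left(O \right)} = 16 O^{3}$ ($g{\left(O \right)} = O 4 O^{2} \cdot 4 = 4 O^{3} \cdot 4 = 16 O^{3}$)
$\left(\left(-8\right) 3 \cdot 5 + g{\left(B \right)}\right) + 20080 = \left(\left(-8\right) 3 \cdot 5 + 16 \left(-79\right)^{3}\right) + 20080 = \left(\left(-24\right) 5 + 16 \left(-493039\right)\right) + 20080 = \left(-120 - 7888624\right) + 20080 = -7888744 + 20080 = -7868664$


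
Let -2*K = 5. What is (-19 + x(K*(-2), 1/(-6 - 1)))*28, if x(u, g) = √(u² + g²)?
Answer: -532 + 4*√1226 ≈ -391.94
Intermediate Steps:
K = -5/2 (K = -½*5 = -5/2 ≈ -2.5000)
x(u, g) = √(g² + u²)
(-19 + x(K*(-2), 1/(-6 - 1)))*28 = (-19 + √((1/(-6 - 1))² + (-5/2*(-2))²))*28 = (-19 + √((1/(-7))² + 5²))*28 = (-19 + √((-⅐)² + 25))*28 = (-19 + √(1/49 + 25))*28 = (-19 + √(1226/49))*28 = (-19 + √1226/7)*28 = -532 + 4*√1226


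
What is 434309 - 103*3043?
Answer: 120880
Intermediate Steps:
434309 - 103*3043 = 434309 - 1*313429 = 434309 - 313429 = 120880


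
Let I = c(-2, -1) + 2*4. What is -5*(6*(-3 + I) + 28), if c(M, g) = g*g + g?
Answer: -290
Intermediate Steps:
c(M, g) = g + g² (c(M, g) = g² + g = g + g²)
I = 8 (I = -(1 - 1) + 2*4 = -1*0 + 8 = 0 + 8 = 8)
-5*(6*(-3 + I) + 28) = -5*(6*(-3 + 8) + 28) = -5*(6*5 + 28) = -5*(30 + 28) = -5*58 = -290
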